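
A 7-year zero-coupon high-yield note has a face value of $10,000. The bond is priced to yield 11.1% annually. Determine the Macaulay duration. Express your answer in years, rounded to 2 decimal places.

7.00 years

A zero-coupon bond has a single cash flow at maturity, so its Macaulay duration equals its maturity: 7 years.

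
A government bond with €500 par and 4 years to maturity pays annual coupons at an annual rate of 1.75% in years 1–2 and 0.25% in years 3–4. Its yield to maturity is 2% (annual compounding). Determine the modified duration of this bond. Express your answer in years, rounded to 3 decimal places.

Periodic yield y = 0.02. First find Macaulay duration:
  t   CF        PV=CF/(1+0.02)^t    t·PV
  1         8.75         8.5784         8.5784
  2         8.75         8.4102        16.8205
  3         1.25         1.1779         3.5337
  4       501.25       463.0775     1,852.3101
  Σ                    481.2441     1,881.2427
P = 481.2441; Macaulay duration = 1,881.2427 / 481.2441 = 3.90912 years.
Modified duration = D_Mac / (1 + y) = 3.90912 / 1.02 = 3.83247 years.

3.832 years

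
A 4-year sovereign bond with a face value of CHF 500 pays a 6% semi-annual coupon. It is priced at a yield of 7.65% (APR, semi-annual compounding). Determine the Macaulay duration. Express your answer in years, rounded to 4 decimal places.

3.6017 years

Periodic yield y = 0.03825. Discount each cash flow and weight by its period:
  t   CF        PV=CF/(1+0.03825)^t    t·PV
  1        15.00        14.4474        14.4474
  2        15.00        13.9151        27.8303
  3        15.00        13.4025        40.2075
  4        15.00        12.9087        51.6349
  5        15.00        12.4332        62.1658
  6        15.00        11.9751        71.8507
  7        15.00        11.5339        80.7376
  8       515.00       381.4097     3,051.2774
  Σ                    472.0256     3,400.1515
Price P = Σ PV = 472.0256.
Macaulay duration = Σ(t·PV) / P = 3,400.1515 / 472.0256 = 7.20332 half-year periods.
In years: 7.20332 / 2 = 3.60166 years.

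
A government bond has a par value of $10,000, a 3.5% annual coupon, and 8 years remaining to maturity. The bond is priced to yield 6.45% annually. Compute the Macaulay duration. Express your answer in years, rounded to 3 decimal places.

7.004 years

Periodic yield y = 0.0645. Discount each cash flow and weight by its year:
  t   CF        PV=CF/(1+0.0645)^t    t·PV
  1       350.00       328.7929       328.7929
  2       350.00       308.8707       617.7414
  3       350.00       290.1557       870.4670
  4       350.00       272.5746     1,090.2984
  5       350.00       256.0588     1,280.2940
  6       350.00       240.5437     1,443.2624
  7       350.00       225.9688     1,581.7813
  8    10,350.00     6,277.3309    50,218.6473
  Σ                  8,200.2960    57,431.2847
Price P = Σ PV = 8,200.2960.
Macaulay duration = Σ(t·PV) / P = 57,431.2847 / 8,200.2960 = 7.00356 years.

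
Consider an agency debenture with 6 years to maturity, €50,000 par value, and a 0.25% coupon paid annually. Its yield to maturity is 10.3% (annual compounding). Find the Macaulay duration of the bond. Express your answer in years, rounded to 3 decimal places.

Periodic yield y = 0.103. Discount each cash flow and weight by its year:
  t   CF        PV=CF/(1+0.103)^t    t·PV
  1       125.00       113.3273       113.3273
  2       125.00       102.7446       205.4892
  3       125.00        93.1501       279.4504
  4       125.00        84.4516       337.8065
  5       125.00        76.5654       382.8269
  6    50,125.00    27,835.6464   167,013.8784
  Σ                 28,305.8854   168,332.7787
Price P = Σ PV = 28,305.8854.
Macaulay duration = Σ(t·PV) / P = 168,332.7787 / 28,305.8854 = 5.94692 years.

5.947 years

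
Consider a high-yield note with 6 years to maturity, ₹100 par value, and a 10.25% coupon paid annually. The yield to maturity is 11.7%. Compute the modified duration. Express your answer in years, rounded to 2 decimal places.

Periodic yield y = 0.117. First find Macaulay duration:
  t   CF        PV=CF/(1+0.117)^t    t·PV
  1        10.25         9.1764         9.1764
  2        10.25         8.2152        16.4304
  3        10.25         7.3547        22.0641
  4        10.25         6.5843        26.3373
  5        10.25         5.8946        29.4732
  6       110.25        56.7622       340.5735
  Σ                     93.9875       444.0548
P = 93.9875; Macaulay duration = 444.0548 / 93.9875 = 4.72462 years.
Modified duration = D_Mac / (1 + y) = 4.72462 / 1.117 = 4.22974 years.

4.23 years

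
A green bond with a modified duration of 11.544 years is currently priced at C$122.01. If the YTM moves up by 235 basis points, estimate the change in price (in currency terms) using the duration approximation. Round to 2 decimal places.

-C$33.10

Duration approximation: ΔP/P ≈ -D_mod · Δy = -11.544 × (+0.0235) = -0.271284.
ΔP ≈ 122.01 × (-0.271284) = -33.09936084.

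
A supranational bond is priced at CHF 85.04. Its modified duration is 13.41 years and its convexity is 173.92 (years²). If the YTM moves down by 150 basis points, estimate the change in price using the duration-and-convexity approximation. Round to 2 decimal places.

+CHF 18.77

Duration effect: -D_mod·Δy = -13.41 × (-0.015) = +0.201150
Convexity effect: ½·C·(Δy)² = 0.5 × 173.92 × (-0.015)² = +0.0195660
ΔP/P ≈ +0.201150 + 0.0195660 = +0.220716
ΔP ≈ 85.04 × (+0.220716) = +18.76968864.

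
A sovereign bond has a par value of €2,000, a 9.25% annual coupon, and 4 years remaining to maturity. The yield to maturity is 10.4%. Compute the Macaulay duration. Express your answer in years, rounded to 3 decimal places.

3.510 years

Periodic yield y = 0.104. Discount each cash flow and weight by its year:
  t   CF        PV=CF/(1+0.104)^t    t·PV
  1       185.00       167.5725       167.5725
  2       185.00       151.7867       303.5733
  3       185.00       137.4879       412.4637
  4     2,185.00     1,470.8729     5,883.4916
  Σ                  1,927.7199     6,767.1011
Price P = Σ PV = 1,927.7199.
Macaulay duration = Σ(t·PV) / P = 6,767.1011 / 1,927.7199 = 3.51042 years.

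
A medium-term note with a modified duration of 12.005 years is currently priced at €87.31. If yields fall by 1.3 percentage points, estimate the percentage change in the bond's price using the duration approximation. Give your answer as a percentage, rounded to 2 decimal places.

+15.61%

Duration approximation: ΔP/P ≈ -D_mod · Δy = -12.005 × (-0.013) = +0.156065.
As a percentage: +15.6065%.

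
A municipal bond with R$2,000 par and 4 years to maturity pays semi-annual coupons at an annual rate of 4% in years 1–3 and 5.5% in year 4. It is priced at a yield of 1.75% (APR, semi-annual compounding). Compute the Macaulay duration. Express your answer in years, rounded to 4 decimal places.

3.7489 years

Periodic yield y = 0.00875. Discount each cash flow and weight by its period:
  t   CF        PV=CF/(1+0.00875)^t    t·PV
  1        40.00        39.6530        39.6530
  2        40.00        39.3091        78.6182
  3        40.00        38.9681       116.9043
  4        40.00        38.6301       154.5204
  5        40.00        38.2950       191.4751
  6        40.00        37.9628       227.7770
  7        55.00        51.7461       362.2229
  8     2,055.00     1,916.6528    15,333.2223
  Σ                  2,201.2171    16,504.3932
Price P = Σ PV = 2,201.2171.
Macaulay duration = Σ(t·PV) / P = 16,504.3932 / 2,201.2171 = 7.49785 half-year periods.
In years: 7.49785 / 2 = 3.74892 years.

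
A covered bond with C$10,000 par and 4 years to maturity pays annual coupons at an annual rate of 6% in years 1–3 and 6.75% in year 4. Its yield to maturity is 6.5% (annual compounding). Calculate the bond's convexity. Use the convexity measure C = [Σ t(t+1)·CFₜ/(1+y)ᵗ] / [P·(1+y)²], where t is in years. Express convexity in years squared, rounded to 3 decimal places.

15.714

With y = 0.065:
  t   CF        PV=CF/(1+0.065)^t    t·PV        t(t+1)·PV
  1       600.00       563.3803       563.3803       1,126.7606
  2       600.00       528.9956     1,057.9911       3,173.9734
  3       600.00       496.7095     1,490.1284       5,960.5135
  4    10,675.00     8,297.9240    33,191.6960     165,958.4799
  Σ                  9,887.0093    36,303.1958     176,219.7273
P = 9,887.0093.
Convexity = Σ t(t+1)·PV / [P·(1+y)²] = 176,219.7273 / (9,887.0093 × 1.134225) = 15.71413.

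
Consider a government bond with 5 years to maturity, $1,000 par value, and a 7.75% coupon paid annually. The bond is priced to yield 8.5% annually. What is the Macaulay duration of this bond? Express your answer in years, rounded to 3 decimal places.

Periodic yield y = 0.085. Discount each cash flow and weight by its year:
  t   CF        PV=CF/(1+0.085)^t    t·PV
  1        77.50        71.4286        71.4286
  2        77.50        65.8328       131.6656
  3        77.50        60.6754       182.0261
  4        77.50        55.9220       223.6880
  5     1,077.50       716.5864     3,582.9322
  Σ                    970.4452     4,191.7405
Price P = Σ PV = 970.4452.
Macaulay duration = Σ(t·PV) / P = 4,191.7405 / 970.4452 = 4.31940 years.

4.319 years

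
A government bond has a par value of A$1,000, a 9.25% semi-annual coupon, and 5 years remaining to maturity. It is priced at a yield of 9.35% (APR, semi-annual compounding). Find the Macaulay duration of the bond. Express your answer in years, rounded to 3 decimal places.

Periodic yield y = 0.04675. Discount each cash flow and weight by its period:
  t   CF        PV=CF/(1+0.04675)^t    t·PV
  1        46.25        44.1844        44.1844
  2        46.25        42.2110        84.4220
  3        46.25        40.3258       120.9774
  4        46.25        38.5248       154.0990
  5        46.25        36.8042       184.0208
  6        46.25        35.1604       210.9625
  7        46.25        33.5901       235.1305
  8        46.25        32.0899       256.7190
  9        46.25        30.6567       275.9101
  10    1,046.25       662.5303     6,625.3035
  Σ                    996.0775     8,191.7290
Price P = Σ PV = 996.0775.
Macaulay duration = Σ(t·PV) / P = 8,191.7290 / 996.0775 = 8.22399 half-year periods.
In years: 8.22399 / 2 = 4.11199 years.

4.112 years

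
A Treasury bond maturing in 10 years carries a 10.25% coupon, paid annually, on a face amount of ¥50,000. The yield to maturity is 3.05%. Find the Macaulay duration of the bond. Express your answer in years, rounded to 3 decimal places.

7.433 years

Periodic yield y = 0.0305. Discount each cash flow and weight by its year:
  t   CF        PV=CF/(1+0.0305)^t    t·PV
  1     5,125.00     4,973.3139     4,973.3139
  2     5,125.00     4,826.1173     9,652.2347
  3     5,125.00     4,683.2774    14,049.8322
  4     5,125.00     4,544.6651    18,178.6604
  5     5,125.00     4,410.1554    22,050.7768
  6     5,125.00     4,279.6267    25,677.7605
  7     5,125.00     4,152.9614    29,070.7300
  8     5,125.00     4,030.0450    32,240.3604
  9     5,125.00     3,910.7667    35,196.9000
  10   55,125.00    40,819.5903   408,195.9029
  Σ                 80,630.5193   599,286.4717
Price P = Σ PV = 80,630.5193.
Macaulay duration = Σ(t·PV) / P = 599,286.4717 / 80,630.5193 = 7.43250 years.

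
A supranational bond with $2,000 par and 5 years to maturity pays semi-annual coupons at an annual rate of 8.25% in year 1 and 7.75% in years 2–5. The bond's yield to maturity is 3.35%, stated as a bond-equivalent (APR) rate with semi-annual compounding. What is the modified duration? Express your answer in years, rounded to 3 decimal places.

Periodic yield y = 0.01675. First find Macaulay duration:
  t   CF        PV=CF/(1+0.01675)^t    t·PV
  1        82.50        81.1409        81.1409
  2        82.50        79.8042       159.6083
  3        77.50        73.7325       221.1976
  4        77.50        72.5179       290.0714
  5        77.50        71.3232       356.6160
  6        77.50        70.1482       420.8893
  7        77.50        68.9926       482.9481
  8        77.50        67.8560       542.8480
  9        77.50        66.7381       600.6432
  10    2,077.50     1,759.5403    17,595.4031
  Σ                  2,411.7939    20,751.3660
P = 2,411.7939; Macaulay duration = 20,751.3660 / 2,411.7939 = 8.60412 half-year periods = 4.30206 years.
Modified duration = D_Mac / (1 + y) = 4.30206 / 1.01675 = 4.23119 years.

4.231 years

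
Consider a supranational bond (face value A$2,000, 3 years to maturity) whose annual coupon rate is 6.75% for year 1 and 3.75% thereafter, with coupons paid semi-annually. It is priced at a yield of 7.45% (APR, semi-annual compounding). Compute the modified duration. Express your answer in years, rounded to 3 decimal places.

Periodic yield y = 0.03725. First find Macaulay duration:
  t   CF        PV=CF/(1+0.03725)^t    t·PV
  1        67.50        65.0759        65.0759
  2        67.50        62.7389       125.4778
  3        37.50        33.6032       100.8097
  4        37.50        32.3965       129.5858
  5        37.50        31.2330       156.1651
  6     2,037.50     1,636.0514     9,816.3087
  Σ                  1,861.0990    10,393.4230
P = 1,861.0990; Macaulay duration = 10,393.4230 / 1,861.0990 = 5.58456 half-year periods = 2.79228 years.
Modified duration = D_Mac / (1 + y) = 2.79228 / 1.03725 = 2.69200 years.

2.692 years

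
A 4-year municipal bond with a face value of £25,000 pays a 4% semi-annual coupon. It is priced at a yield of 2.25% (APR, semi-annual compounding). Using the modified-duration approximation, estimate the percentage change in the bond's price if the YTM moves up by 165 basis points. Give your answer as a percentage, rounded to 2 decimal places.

-6.11%

Periodic yield y = 0.01125. Modified duration first:
  t   CF        PV=CF/(1+0.01125)^t    t·PV
  1       500.00       494.4376       494.4376
  2       500.00       488.9370       977.8741
  3       500.00       483.4977     1,450.4931
  4       500.00       478.1188     1,912.4754
  5       500.00       472.7999     2,363.9993
  6       500.00       467.5400     2,805.2402
  7       500.00       462.3387     3,236.3710
  8    25,500.00    23,316.9587   186,535.6696
  Σ                 26,664.6284   199,776.5601
P = 26,664.6284; D_Mac = 7.49219 half-year periods = 3.74610 yrs; D_mod = 3.74610/(1+0.01125) = 3.70442 yrs.
ΔP/P ≈ -D_mod · Δy = -3.70442 × (+0.0165) = -0.061123 = -6.1123%.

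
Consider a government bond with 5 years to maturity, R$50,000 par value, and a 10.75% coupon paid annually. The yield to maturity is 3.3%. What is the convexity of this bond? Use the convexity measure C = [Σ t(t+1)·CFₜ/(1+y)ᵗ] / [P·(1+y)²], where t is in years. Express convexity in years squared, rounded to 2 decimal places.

22.49

With y = 0.033:
  t   CF        PV=CF/(1+0.033)^t    t·PV        t(t+1)·PV
  1     5,375.00     5,203.2914     5,203.2914      10,406.5828
  2     5,375.00     5,037.0681    10,074.1363      30,222.4088
  3     5,375.00     4,876.1550    14,628.4651      58,513.8602
  4     5,375.00     4,720.3824    18,881.5296      94,407.6480
  5    55,375.00    47,077.3634   235,386.8169   1,412,320.9012
  Σ                 66,914.2603   284,174.2392   1,605,871.4010
P = 66,914.2603.
Convexity = Σ t(t+1)·PV / [P·(1+y)²] = 1,605,871.4010 / (66,914.2603 × 1.067089) = 22.49010.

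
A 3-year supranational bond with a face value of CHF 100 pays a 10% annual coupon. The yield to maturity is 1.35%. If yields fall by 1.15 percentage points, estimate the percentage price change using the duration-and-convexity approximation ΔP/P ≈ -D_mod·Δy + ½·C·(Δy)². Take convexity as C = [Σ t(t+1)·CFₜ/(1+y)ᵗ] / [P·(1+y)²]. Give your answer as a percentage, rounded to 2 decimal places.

With y = 0.0135:
  t   CF        PV=CF/(1+0.0135)^t    t·PV        t(t+1)·PV
  1        10.00         9.8668         9.8668          19.7336
  2        10.00         9.7354        19.4707          58.4122
  3       110.00       105.6626       316.9879       1,267.9516
  Σ                    125.2648       346.3254       1,346.0974
P = 125.2648; D_Mac = 2.76475 yrs; D_mod = 2.72792 yrs; C = 10.46164.
Duration effect: -2.72792 × (-0.0115) = +0.031371
Convexity effect: 0.5 × 10.46164 × (-0.0115)² = +0.0006918
ΔP/P ≈ +0.031371 + 0.0006918 = +0.032063 = +3.2063%.

+3.21%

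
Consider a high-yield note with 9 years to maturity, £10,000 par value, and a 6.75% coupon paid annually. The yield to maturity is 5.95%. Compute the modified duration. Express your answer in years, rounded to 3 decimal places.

6.689 years

Periodic yield y = 0.0595. First find Macaulay duration:
  t   CF        PV=CF/(1+0.0595)^t    t·PV
  1       675.00       637.0930       637.0930
  2       675.00       601.3147     1,202.6295
  3       675.00       567.5458     1,702.6373
  4       675.00       535.6732     2,142.6928
  5       675.00       505.5906     2,527.9529
  6       675.00       477.1973     2,863.1840
  7       675.00       450.3986     3,152.7903
  8       675.00       425.1049     3,400.8390
  9    10,675.00     6,345.4034    57,108.6302
  Σ                 10,545.3214    74,738.4490
P = 10,545.3214; Macaulay duration = 74,738.4490 / 10,545.3214 = 7.08736 years.
Modified duration = D_Mac / (1 + y) = 7.08736 / 1.0595 = 6.68934 years.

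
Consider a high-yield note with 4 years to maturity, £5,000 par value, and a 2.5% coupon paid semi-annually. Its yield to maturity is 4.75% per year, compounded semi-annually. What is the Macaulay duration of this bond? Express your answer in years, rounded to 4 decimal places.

3.8224 years

Periodic yield y = 0.02375. Discount each cash flow and weight by its period:
  t   CF        PV=CF/(1+0.02375)^t    t·PV
  1        62.50        61.0501        61.0501
  2        62.50        59.6338       119.2675
  3        62.50        58.2503       174.7509
  4        62.50        56.8990       227.5959
  5        62.50        55.5790       277.8948
  6        62.50        54.2896       325.7375
  7        62.50        53.0301       371.2108
  8     5,062.50     4,195.7898    33,566.3180
  Σ                  4,594.5215    35,123.8256
Price P = Σ PV = 4,594.5215.
Macaulay duration = Σ(t·PV) / P = 35,123.8256 / 4,594.5215 = 7.64472 half-year periods.
In years: 7.64472 / 2 = 3.82236 years.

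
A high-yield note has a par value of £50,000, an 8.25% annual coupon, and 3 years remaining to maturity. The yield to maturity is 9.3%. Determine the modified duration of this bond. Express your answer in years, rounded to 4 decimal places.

Periodic yield y = 0.093. First find Macaulay duration:
  t   CF        PV=CF/(1+0.093)^t    t·PV
  1     4,125.00     3,774.0165     3,774.0165
  2     4,125.00     3,452.8970     6,905.7941
  3    54,125.00    41,451.2301   124,353.6904
  Σ                 48,678.1436   135,033.5010
P = 48,678.1436; Macaulay duration = 135,033.5010 / 48,678.1436 = 2.77401 years.
Modified duration = D_Mac / (1 + y) = 2.77401 / 1.093 = 2.53798 years.

2.5380 years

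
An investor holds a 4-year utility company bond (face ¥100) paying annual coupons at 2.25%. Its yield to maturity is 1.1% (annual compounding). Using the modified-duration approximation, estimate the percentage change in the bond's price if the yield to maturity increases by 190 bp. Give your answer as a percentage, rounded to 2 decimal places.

Periodic yield y = 0.011. Modified duration first:
  t   CF        PV=CF/(1+0.011)^t    t·PV
  1         2.25         2.2255         2.2255
  2         2.25         2.2013         4.4026
  3         2.25         2.1774         6.5321
  4       102.25        97.8721       391.4882
  Σ                    104.4762       404.6484
P = 104.4762; D_Mac = 3.87311 yrs; D_mod = 3.87311/(1+0.011) = 3.83097 yrs.
ΔP/P ≈ -D_mod · Δy = -3.83097 × (+0.019) = -0.072789 = -7.2789%.

-7.28%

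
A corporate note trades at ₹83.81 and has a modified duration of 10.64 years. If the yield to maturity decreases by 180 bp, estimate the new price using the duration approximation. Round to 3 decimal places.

₹99.861

Duration approximation: ΔP/P ≈ -D_mod · Δy = -10.64 × (-0.018) = +0.191520.
New price ≈ 83.81 × (1 + 0.191520) = 99.8612912.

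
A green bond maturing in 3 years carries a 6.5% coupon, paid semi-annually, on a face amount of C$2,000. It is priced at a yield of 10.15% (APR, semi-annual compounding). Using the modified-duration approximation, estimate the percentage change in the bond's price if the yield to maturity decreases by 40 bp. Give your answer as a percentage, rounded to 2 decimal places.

+1.05%

Periodic yield y = 0.05075. Modified duration first:
  t   CF        PV=CF/(1+0.05075)^t    t·PV
  1        65.00        61.8606        61.8606
  2        65.00        58.8728       117.7456
  3        65.00        56.0293       168.0879
  4        65.00        53.3231       213.2926
  5        65.00        50.7477       253.7385
  6     2,065.00     1,534.3473     9,206.0836
  Σ                  1,815.1808    10,020.8087
P = 1,815.1808; D_Mac = 5.52056 half-year periods = 2.76028 yrs; D_mod = 2.76028/(1+0.05075) = 2.62696 yrs.
ΔP/P ≈ -D_mod · Δy = -2.62696 × (-0.004) = +0.010508 = +1.0508%.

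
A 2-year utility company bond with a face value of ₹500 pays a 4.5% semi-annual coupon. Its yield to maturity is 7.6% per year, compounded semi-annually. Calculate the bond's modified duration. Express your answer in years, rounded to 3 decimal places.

Periodic yield y = 0.038. First find Macaulay duration:
  t   CF        PV=CF/(1+0.038)^t    t·PV
  1        11.25        10.8382        10.8382
  2        11.25        10.4414        20.8828
  3        11.25        10.0591        30.1774
  4       511.25       440.3965     1,761.5862
  Σ                    471.7352     1,823.4845
P = 471.7352; Macaulay duration = 1,823.4845 / 471.7352 = 3.86548 half-year periods = 1.93274 years.
Modified duration = D_Mac / (1 + y) = 1.93274 / 1.038 = 1.86199 years.

1.862 years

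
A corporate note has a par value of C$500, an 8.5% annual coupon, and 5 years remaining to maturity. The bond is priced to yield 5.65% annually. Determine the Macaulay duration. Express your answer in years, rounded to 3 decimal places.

Periodic yield y = 0.0565. Discount each cash flow and weight by its year:
  t   CF        PV=CF/(1+0.0565)^t    t·PV
  1        42.50        40.2272        40.2272
  2        42.50        38.0759        76.1518
  3        42.50        36.0396       108.1189
  4        42.50        34.1123       136.4492
  5       542.50       412.1471     2,060.7354
  Σ                    560.6021     2,421.6825
Price P = Σ PV = 560.6021.
Macaulay duration = Σ(t·PV) / P = 2,421.6825 / 560.6021 = 4.31979 years.

4.320 years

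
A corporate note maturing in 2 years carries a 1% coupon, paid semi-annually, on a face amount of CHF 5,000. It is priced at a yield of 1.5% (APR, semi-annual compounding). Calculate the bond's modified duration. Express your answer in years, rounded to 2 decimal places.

Periodic yield y = 0.0075. First find Macaulay duration:
  t   CF        PV=CF/(1+0.0075)^t    t·PV
  1        25.00        24.8139        24.8139
  2        25.00        24.6292        49.2584
  3        25.00        24.4458        73.3375
  4     5,025.00     4,877.0347    19,508.1389
  Σ                  4,950.9236    19,655.5486
P = 4,950.9236; Macaulay duration = 19,655.5486 / 4,950.9236 = 3.97008 half-year periods = 1.98504 years.
Modified duration = D_Mac / (1 + y) = 1.98504 / 1.0075 = 1.97026 years.

1.97 years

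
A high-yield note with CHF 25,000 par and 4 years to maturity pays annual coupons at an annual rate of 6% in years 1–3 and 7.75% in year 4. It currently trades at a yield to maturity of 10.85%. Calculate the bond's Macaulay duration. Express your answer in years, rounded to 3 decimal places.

Periodic yield y = 0.1085. Discount each cash flow and weight by its year:
  t   CF        PV=CF/(1+0.1085)^t    t·PV
  1     1,500.00     1,353.1800     1,353.1800
  2     1,500.00     1,220.7307     2,441.4614
  3     1,500.00     1,101.2456     3,303.7367
  4    26,937.50    17,840.8071    71,363.2284
  Σ                 21,515.9633    78,461.6064
Price P = Σ PV = 21,515.9633.
Macaulay duration = Σ(t·PV) / P = 78,461.6064 / 21,515.9633 = 3.64667 years.

3.647 years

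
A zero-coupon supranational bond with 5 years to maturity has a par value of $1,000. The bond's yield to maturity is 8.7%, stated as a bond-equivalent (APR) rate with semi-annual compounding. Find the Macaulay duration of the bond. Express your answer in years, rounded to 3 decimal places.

A zero-coupon bond has a single cash flow at maturity, so its Macaulay duration equals its maturity: 5 years.
(Equivalently: 10 semi-annual periods ÷ 2 = 5 years.)

5.000 years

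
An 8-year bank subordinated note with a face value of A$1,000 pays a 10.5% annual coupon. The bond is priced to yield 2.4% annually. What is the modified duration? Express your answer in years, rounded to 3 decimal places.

Periodic yield y = 0.024. First find Macaulay duration:
  t   CF        PV=CF/(1+0.024)^t    t·PV
  1       105.00       102.5391       102.5391
  2       105.00       100.1358       200.2716
  3       105.00        97.7889       293.3666
  4       105.00        95.4969       381.9878
  5       105.00        93.2587       466.2937
  6       105.00        91.0730       546.4379
  7       105.00        88.9385       622.5692
  8     1,105.00       914.0346     7,312.2766
  Σ                  1,583.2654     9,925.7425
P = 1,583.2654; Macaulay duration = 9,925.7425 / 1,583.2654 = 6.26916 years.
Modified duration = D_Mac / (1 + y) = 6.26916 / 1.024 = 6.12223 years.

6.122 years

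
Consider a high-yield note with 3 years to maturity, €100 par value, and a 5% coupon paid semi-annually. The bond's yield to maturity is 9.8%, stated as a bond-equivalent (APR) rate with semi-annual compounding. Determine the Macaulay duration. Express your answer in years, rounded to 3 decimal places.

Periodic yield y = 0.049. Discount each cash flow and weight by its period:
  t   CF        PV=CF/(1+0.049)^t    t·PV
  1         2.50         2.3832         2.3832
  2         2.50         2.2719         4.5438
  3         2.50         2.1658         6.4973
  4         2.50         2.0646         8.2584
  5         2.50         1.9682         9.8408
  6       102.50        76.9256       461.5536
  Σ                     87.7793       493.0773
Price P = Σ PV = 87.7793.
Macaulay duration = Σ(t·PV) / P = 493.0773 / 87.7793 = 5.61724 half-year periods.
In years: 5.61724 / 2 = 2.80862 years.

2.809 years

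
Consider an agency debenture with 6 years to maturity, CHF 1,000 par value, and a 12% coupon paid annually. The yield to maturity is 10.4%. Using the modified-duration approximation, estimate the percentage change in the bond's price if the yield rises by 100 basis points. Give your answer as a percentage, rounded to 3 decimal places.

Periodic yield y = 0.104. Modified duration first:
  t   CF        PV=CF/(1+0.104)^t    t·PV
  1       120.00       108.6957       108.6957
  2       120.00        98.4562       196.9124
  3       120.00        89.1813       267.5440
  4       120.00        80.7802       323.1208
  5       120.00        73.1705       365.8524
  6     1,120.00       618.5910     3,711.5459
  Σ                  1,068.8749     4,973.6712
P = 1,068.8749; D_Mac = 4.65318 yrs; D_mod = 4.65318/(1+0.104) = 4.21484 yrs.
ΔP/P ≈ -D_mod · Δy = -4.21484 × (+0.01) = -0.042148 = -4.2148%.

-4.215%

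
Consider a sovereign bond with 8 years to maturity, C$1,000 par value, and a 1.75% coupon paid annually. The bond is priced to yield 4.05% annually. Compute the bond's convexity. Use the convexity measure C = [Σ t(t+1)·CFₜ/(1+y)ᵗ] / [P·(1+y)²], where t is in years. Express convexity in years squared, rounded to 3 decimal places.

With y = 0.0405:
  t   CF        PV=CF/(1+0.0405)^t    t·PV        t(t+1)·PV
  1        17.50        16.8188        16.8188          33.6377
  2        17.50        16.1642        32.3284          96.9851
  3        17.50        15.5350        46.6051         186.4202
  4        17.50        14.9303        59.7214         298.6068
  5        17.50        14.3492        71.7460         430.4759
  6        17.50        13.7907        82.7441         579.2084
  7        17.50        13.2539        92.7773         742.2180
  8     1,017.50       740.6239     5,924.9915      53,324.9231
  Σ                    845.4661     6,327.7324      55,692.4753
P = 845.4661.
Convexity = Σ t(t+1)·PV / [P·(1+y)²] = 55,692.4753 / (845.4661 × 1.082640) = 60.84378.

60.844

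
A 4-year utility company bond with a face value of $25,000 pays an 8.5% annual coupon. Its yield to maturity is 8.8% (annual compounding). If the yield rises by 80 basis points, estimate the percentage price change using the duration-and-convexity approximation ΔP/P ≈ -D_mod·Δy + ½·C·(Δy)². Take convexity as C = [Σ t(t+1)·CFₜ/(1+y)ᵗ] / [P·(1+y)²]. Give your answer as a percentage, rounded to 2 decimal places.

-2.57%

With y = 0.088:
  t   CF        PV=CF/(1+0.088)^t    t·PV        t(t+1)·PV
  1     2,125.00     1,953.1250     1,953.1250       3,906.2500
  2     2,125.00     1,795.1517     3,590.3033      10,770.9099
  3     2,125.00     1,649.9556     4,949.8667      19,799.4668
  4    27,125.00    19,357.7183    77,430.8732     387,154.3659
  Σ                 24,755.9505    87,924.1682     421,630.9926
P = 24,755.9505; D_Mac = 3.55164 yrs; D_mod = 3.26437 yrs; C = 14.38782.
Duration effect: -3.26437 × (+0.008) = -0.026115
Convexity effect: 0.5 × 14.38782 × (0.008)² = +0.0004604
ΔP/P ≈ -0.026115 + 0.0004604 = -0.025655 = -2.5655%.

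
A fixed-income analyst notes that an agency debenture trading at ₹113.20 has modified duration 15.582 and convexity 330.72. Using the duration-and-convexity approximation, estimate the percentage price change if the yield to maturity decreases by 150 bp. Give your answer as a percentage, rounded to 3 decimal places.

+27.094%

Duration effect: -D_mod·Δy = -15.582 × (-0.015) = +0.233730
Convexity effect: ½·C·(Δy)² = 0.5 × 330.72 × (-0.015)² = +0.0372060
ΔP/P ≈ +0.233730 + 0.0372060 = +0.270936
= +27.0936%.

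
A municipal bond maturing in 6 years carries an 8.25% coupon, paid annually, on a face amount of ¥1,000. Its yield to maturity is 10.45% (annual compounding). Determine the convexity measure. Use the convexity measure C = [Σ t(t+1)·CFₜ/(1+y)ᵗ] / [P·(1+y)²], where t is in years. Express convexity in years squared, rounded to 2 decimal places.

26.21

With y = 0.1045:
  t   CF        PV=CF/(1+0.1045)^t    t·PV        t(t+1)·PV
  1        82.50        74.6944        74.6944         149.3889
  2        82.50        67.6274       135.2547         405.7642
  3        82.50        61.2289       183.6868         734.7474
  4        82.50        55.4359       221.7436       1,108.7179
  5        82.50        50.1909       250.9547       1,505.7283
  6     1,082.50       596.2571     3,577.5428      25,042.7994
  Σ                    905.4347     4,443.8771      28,947.1460
P = 905.4347.
Convexity = Σ t(t+1)·PV / [P·(1+y)²] = 28,947.1460 / (905.4347 × 1.219920) = 26.20699.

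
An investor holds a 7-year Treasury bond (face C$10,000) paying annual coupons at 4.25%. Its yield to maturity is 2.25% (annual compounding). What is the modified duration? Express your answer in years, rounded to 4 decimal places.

Periodic yield y = 0.0225. First find Macaulay duration:
  t   CF        PV=CF/(1+0.0225)^t    t·PV
  1       425.00       415.6479       415.6479
  2       425.00       406.5016       813.0033
  3       425.00       397.5566     1,192.6698
  4       425.00       388.8084     1,555.2337
  5       425.00       380.2527     1,901.2637
  6       425.00       371.8853     2,231.3119
  7    10,425.00     8,921.3966    62,449.7763
  Σ                 11,282.0493    70,558.9066
P = 11,282.0493; Macaulay duration = 70,558.9066 / 11,282.0493 = 6.25409 years.
Modified duration = D_Mac / (1 + y) = 6.25409 / 1.0225 = 6.11647 years.

6.1165 years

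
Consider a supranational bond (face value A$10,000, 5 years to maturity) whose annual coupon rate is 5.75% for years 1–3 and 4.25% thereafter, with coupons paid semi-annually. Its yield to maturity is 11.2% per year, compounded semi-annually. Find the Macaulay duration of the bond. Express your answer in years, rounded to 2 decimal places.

Periodic yield y = 0.056. Discount each cash flow and weight by its period:
  t   CF        PV=CF/(1+0.056)^t    t·PV
  1       287.50       272.2538       272.2538
  2       287.50       257.8161       515.6322
  3       287.50       244.1440       732.4321
  4       287.50       231.1970       924.7880
  5       287.50       218.9365     1,094.6827
  6       287.50       207.3263     1,243.9576
  7       212.50       145.1147     1,015.8031
  8       212.50       137.4193     1,099.3540
  9       212.50       130.1319     1,171.1868
  10   10,212.50     5,922.3339    59,223.3388
  Σ                  7,766.6734    67,293.4291
Price P = Σ PV = 7,766.6734.
Macaulay duration = Σ(t·PV) / P = 67,293.4291 / 7,766.6734 = 8.66438 half-year periods.
In years: 8.66438 / 2 = 4.33219 years.

4.33 years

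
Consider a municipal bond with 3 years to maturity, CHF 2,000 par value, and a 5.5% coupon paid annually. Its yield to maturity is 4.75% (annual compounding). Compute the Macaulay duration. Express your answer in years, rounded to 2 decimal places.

2.85 years

Periodic yield y = 0.0475. Discount each cash flow and weight by its year:
  t   CF        PV=CF/(1+0.0475)^t    t·PV
  1       110.00       105.0119       105.0119
  2       110.00       100.2501       200.5001
  3     2,110.00     1,835.7788     5,507.3365
  Σ                  2,041.0408     5,812.8486
Price P = Σ PV = 2,041.0408.
Macaulay duration = Σ(t·PV) / P = 5,812.8486 / 2,041.0408 = 2.84798 years.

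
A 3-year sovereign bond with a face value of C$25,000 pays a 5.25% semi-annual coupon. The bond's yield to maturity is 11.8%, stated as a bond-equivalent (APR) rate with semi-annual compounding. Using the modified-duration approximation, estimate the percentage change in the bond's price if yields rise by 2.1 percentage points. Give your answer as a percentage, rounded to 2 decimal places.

Periodic yield y = 0.059. Modified duration first:
  t   CF        PV=CF/(1+0.059)^t    t·PV
  1       656.25       619.6884       619.6884
  2       656.25       585.1637     1,170.3275
  3       656.25       552.5625     1,657.6876
  4       656.25       521.7777     2,087.1106
  5       656.25       492.7079     2,463.5394
  6    25,656.25    18,189.3600   109,136.1599
  Σ                 20,961.2602   117,134.5134
P = 20,961.2602; D_Mac = 5.58814 half-year periods = 2.79407 yrs; D_mod = 2.79407/(1+0.059) = 2.63841 yrs.
ΔP/P ≈ -D_mod · Δy = -2.63841 × (+0.021) = -0.055407 = -5.5407%.

-5.54%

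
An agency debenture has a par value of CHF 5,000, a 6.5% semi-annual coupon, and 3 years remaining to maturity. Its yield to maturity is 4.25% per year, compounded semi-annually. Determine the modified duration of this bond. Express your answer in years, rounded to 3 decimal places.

2.724 years

Periodic yield y = 0.02125. First find Macaulay duration:
  t   CF        PV=CF/(1+0.02125)^t    t·PV
  1       162.50       159.1187       159.1187
  2       162.50       155.8078       311.6156
  3       162.50       152.5658       457.6974
  4       162.50       149.3912       597.5649
  5       162.50       146.2827       731.4136
  6     5,162.50     4,550.5894    27,303.5362
  Σ                  5,313.7556    29,560.9464
P = 5,313.7556; Macaulay duration = 29,560.9464 / 5,313.7556 = 5.56310 half-year periods = 2.78155 years.
Modified duration = D_Mac / (1 + y) = 2.78155 / 1.02125 = 2.72367 years.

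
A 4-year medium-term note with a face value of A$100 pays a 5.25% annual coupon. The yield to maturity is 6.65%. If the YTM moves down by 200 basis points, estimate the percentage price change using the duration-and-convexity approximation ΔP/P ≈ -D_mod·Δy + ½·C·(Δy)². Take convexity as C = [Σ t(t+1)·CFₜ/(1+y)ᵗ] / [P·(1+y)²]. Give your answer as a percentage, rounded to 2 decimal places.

+7.26%

With y = 0.0665:
  t   CF        PV=CF/(1+0.0665)^t    t·PV        t(t+1)·PV
  1         5.25         4.9226         4.9226           9.8453
  2         5.25         4.6157         9.2314          27.6942
  3         5.25         4.3279        12.9837          51.9347
  4       105.25        81.3540       325.4158       1,627.0791
  Σ                     95.2202       352.5535       1,716.5533
P = 95.2202; D_Mac = 3.70251 yrs; D_mod = 3.47164 yrs; C = 15.84917.
Duration effect: -3.47164 × (-0.02) = +0.069433
Convexity effect: 0.5 × 15.84917 × (-0.02)² = +0.0031698
ΔP/P ≈ +0.069433 + 0.0031698 = +0.072603 = +7.2603%.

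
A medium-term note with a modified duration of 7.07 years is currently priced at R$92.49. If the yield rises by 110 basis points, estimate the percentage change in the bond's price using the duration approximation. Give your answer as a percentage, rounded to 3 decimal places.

Duration approximation: ΔP/P ≈ -D_mod · Δy = -7.07 × (+0.011) = -0.077770.
As a percentage: -7.7770%.

-7.777%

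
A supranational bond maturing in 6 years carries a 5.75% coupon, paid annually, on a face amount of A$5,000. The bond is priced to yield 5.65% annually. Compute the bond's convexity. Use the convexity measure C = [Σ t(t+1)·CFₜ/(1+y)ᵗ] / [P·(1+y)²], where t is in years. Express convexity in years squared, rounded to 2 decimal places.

With y = 0.0565:
  t   CF        PV=CF/(1+0.0565)^t    t·PV        t(t+1)·PV
  1       287.50       272.1249       272.1249         544.2499
  2       287.50       257.5721       515.1442       1,545.4327
  3       287.50       243.7976       731.3927       2,925.5707
  4       287.50       230.7596       923.0385       4,615.1927
  5       287.50       218.4190     1,092.0948       6,552.5689
  6     5,287.50     3,802.1861    22,813.1167     159,691.8170
  Σ                  5,024.8593    26,346.9119     175,874.8319
P = 5,024.8593.
Convexity = Σ t(t+1)·PV / [P·(1+y)²] = 175,874.8319 / (5,024.8593 × 1.116192) = 31.35745.

31.36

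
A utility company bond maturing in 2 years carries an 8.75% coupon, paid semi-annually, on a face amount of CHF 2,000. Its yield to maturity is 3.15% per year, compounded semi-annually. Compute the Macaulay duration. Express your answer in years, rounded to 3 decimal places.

Periodic yield y = 0.01575. Discount each cash flow and weight by its period:
  t   CF        PV=CF/(1+0.01575)^t    t·PV
  1        87.50        86.1432        86.1432
  2        87.50        84.8075       169.6151
  3        87.50        83.4925       250.4776
  4     2,087.50     1,961.0071     7,844.0283
  Σ                  2,215.4504     8,350.2641
Price P = Σ PV = 2,215.4504.
Macaulay duration = Σ(t·PV) / P = 8,350.2641 / 2,215.4504 = 3.76910 half-year periods.
In years: 3.76910 / 2 = 1.88455 years.

1.885 years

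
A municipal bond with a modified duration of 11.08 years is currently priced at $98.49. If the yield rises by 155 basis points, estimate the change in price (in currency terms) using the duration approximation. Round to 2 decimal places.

-$16.91

Duration approximation: ΔP/P ≈ -D_mod · Δy = -11.08 × (+0.0155) = -0.171740.
ΔP ≈ 98.49 × (-0.171740) = -16.9146726.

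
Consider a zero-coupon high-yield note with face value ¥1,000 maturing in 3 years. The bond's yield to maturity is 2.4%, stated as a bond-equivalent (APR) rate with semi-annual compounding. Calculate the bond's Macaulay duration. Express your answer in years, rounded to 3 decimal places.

A zero-coupon bond has a single cash flow at maturity, so its Macaulay duration equals its maturity: 3 years.
(Equivalently: 6 semi-annual periods ÷ 2 = 3 years.)

3.000 years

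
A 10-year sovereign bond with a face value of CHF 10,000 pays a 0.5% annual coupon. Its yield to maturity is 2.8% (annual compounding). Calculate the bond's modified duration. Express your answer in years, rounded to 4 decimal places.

Periodic yield y = 0.028. First find Macaulay duration:
  t   CF        PV=CF/(1+0.028)^t    t·PV
  1        50.00        48.6381        48.6381
  2        50.00        47.3134        94.6267
  3        50.00        46.0247       138.0740
  4        50.00        44.7711       179.0843
  5        50.00        43.5516       217.7582
  6        50.00        42.3654       254.1924
  7        50.00        41.2115       288.4804
  8        50.00        40.0890       320.7119
  9        50.00        38.9971       350.9736
  10   10,050.00     7,624.9134    76,249.1339
  Σ                  8,017.8752    78,141.6735
P = 8,017.8752; Macaulay duration = 78,141.6735 / 8,017.8752 = 9.74593 years.
Modified duration = D_Mac / (1 + y) = 9.74593 / 1.028 = 9.48048 years.

9.4805 years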